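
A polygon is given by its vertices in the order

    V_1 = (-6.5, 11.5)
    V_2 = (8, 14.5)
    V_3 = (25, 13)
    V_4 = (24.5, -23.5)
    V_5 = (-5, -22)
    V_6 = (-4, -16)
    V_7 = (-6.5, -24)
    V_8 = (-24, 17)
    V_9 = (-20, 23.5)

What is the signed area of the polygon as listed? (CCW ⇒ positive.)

Σ = (-186.25) + (-258.5) + (-906) + (-656.5) + (-8) + (-8) + (-686.5) + (-224) + (-77.25) = -3011
Signed area = Σ/2 = -1505.5 (negative ⇒ clockwise traversal).

-1505.5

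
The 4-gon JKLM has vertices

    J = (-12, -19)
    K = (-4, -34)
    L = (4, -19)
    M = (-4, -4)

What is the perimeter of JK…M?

68

|JK| = √((8)² + (-15)²) = √289 = 17
|KL| = √((8)² + (15)²) = √289 = 17
|LM| = √((-8)² + (15)²) = √289 = 17
|MJ| = √((-8)² + (-15)²) = √289 = 17
Perimeter = 17 + 17 + 17 + 17 = 68.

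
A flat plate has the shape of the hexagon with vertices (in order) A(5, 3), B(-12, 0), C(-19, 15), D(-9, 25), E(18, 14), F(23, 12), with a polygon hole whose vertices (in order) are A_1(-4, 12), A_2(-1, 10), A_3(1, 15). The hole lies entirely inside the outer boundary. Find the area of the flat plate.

569

Outer boundary:
Apply Gauss's area formula: 2A = Σ (x_i·y_{i+1} − x_{i+1}·y_i), indices taken mod 6.
Σ = (36) + (-180) + (-340) + (-576) + (-106) + (9) = -1157
Area = |Σ|/2 = 578.5.
Hole:
Apply the shoelace formula: 2A = Σ (x_i·y_{i+1} − x_{i+1}·y_i), indices taken mod 3.
Cross-terms: -28, -25, 72  ⇒  Σ = 19
Area = |Σ|/2 = 9.5.
Net area = 578.5 − 9.5 = 569.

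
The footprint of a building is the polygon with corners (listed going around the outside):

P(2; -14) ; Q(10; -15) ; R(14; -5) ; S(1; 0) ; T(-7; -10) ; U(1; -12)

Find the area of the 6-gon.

Apply Gauss's area formula: 2A = Σ (x_i·y_{i+1} − x_{i+1}·y_i), indices taken mod 6.
Σ = (110) + (160) + (5) + (-10) + (94) + (10) = 369
Area = |Σ|/2 = 184.5.

184.5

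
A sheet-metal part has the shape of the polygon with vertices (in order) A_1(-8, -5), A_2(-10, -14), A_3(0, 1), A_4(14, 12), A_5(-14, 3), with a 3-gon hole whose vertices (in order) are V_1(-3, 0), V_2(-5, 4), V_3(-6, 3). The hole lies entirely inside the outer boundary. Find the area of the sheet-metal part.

168

Outer boundary:
Apply Gauss's area formula: 2A = Σ (x_i·y_{i+1} − x_{i+1}·y_i), indices taken mod 5.
A_1→A_2: (-8)(-14) − (-10)(-5) = 62
A_2→A_3: (-10)(1) − (0)(-14) = -10
A_3→A_4: (0)(12) − (14)(1) = -14
A_4→A_5: (14)(3) − (-14)(12) = 210
A_5→A_1: (-14)(-5) − (-8)(3) = 94
Σ = 342
Area = |Σ|/2 = 171.
Hole:
Cross-terms: -12, 9, 9  ⇒  Σ = 6
Area = |Σ|/2 = 3.
Net area = 171 − 3 = 168.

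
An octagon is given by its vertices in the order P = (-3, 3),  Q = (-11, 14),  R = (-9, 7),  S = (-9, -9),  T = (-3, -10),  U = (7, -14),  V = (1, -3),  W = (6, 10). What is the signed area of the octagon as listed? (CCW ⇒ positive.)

214

Σ = (-9) + (49) + (144) + (63) + (112) + (-7) + (28) + (48) = 428
Signed area = Σ/2 = 214 (positive ⇒ counter-clockwise traversal).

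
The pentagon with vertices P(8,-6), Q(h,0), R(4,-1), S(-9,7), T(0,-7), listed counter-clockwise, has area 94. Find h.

The doubled signed area Σ (x_i y_{i+1} − x_{i+1} y_i) is linear in h.
With h=0 it equals 138; the coefficient of h is 5 (from the two edges through Q).
So 5·h + 138 = 2·94 = 188 ⇒ h = 10.

10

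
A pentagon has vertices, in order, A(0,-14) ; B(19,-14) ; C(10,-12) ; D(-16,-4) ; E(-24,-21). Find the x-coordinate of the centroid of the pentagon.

Apply the surveyor's formula. First the cross-terms c_i = x_i·y_{i+1} − x_{i+1}·y_i:
  266, -88, -232, 240, 336  ⇒  2A = 522, A = 261.
Then Σ (x_i + x_{i+1})·c_i = -13770, so x̄ = -13770 / (6·261) = -255/29.

-255/29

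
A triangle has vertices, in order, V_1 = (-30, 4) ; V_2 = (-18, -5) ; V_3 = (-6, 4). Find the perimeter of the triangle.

|V_1V_2| = √((12)² + (-9)²) = √225 = 15
|V_2V_3| = √((12)² + (9)²) = √225 = 15
|V_3V_1| = √((-24)² + (0)²) = √576 = 24
Perimeter = 15 + 15 + 24 = 54.

54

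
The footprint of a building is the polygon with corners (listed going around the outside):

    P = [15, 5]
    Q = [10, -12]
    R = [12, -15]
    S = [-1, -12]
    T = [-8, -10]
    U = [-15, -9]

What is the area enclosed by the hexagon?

Apply the surveyor's formula: 2A = Σ (x_i·y_{i+1} − x_{i+1}·y_i), indices taken mod 6.
Cross-terms: -230, -6, -159, -86, -78, 60  ⇒  Σ = -499
Area = |Σ|/2 = 249.5.

249.5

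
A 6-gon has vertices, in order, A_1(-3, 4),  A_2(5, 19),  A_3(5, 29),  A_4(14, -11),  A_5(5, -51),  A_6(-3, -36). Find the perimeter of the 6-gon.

166

|A_1A_2| = √((8)² + (15)²) = √289 = 17
|A_2A_3| = √((0)² + (10)²) = √100 = 10
|A_3A_4| = √((9)² + (-40)²) = √1681 = 41
|A_4A_5| = √((-9)² + (-40)²) = √1681 = 41
|A_5A_6| = √((-8)² + (15)²) = √289 = 17
|A_6A_1| = √((0)² + (40)²) = √1600 = 40
Perimeter = 17 + 10 + 41 + 41 + 17 + 40 = 166.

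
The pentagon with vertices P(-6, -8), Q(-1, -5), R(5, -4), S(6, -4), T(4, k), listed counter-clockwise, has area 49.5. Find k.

The doubled signed area Σ (x_i y_{i+1} − x_{i+1} y_i) is linear in k.
With k=0 it equals 39; the coefficient of k is 12 (from the two edges through T).
So 12·k + 39 = 2·49.5 = 99 ⇒ k = 5.

5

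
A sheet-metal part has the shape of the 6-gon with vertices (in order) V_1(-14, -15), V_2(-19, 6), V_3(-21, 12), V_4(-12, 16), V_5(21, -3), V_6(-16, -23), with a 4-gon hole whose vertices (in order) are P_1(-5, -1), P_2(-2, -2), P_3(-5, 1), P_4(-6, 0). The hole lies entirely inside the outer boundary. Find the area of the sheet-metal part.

784

Outer boundary:
Apply the surveyor's formula: 2A = Σ (x_i·y_{i+1} − x_{i+1}·y_i), indices taken mod 6.
Σ = (-369) + (-102) + (-192) + (-300) + (-531) + (-82) = -1576
Area = |Σ|/2 = 788.
Hole:
Cross-terms: 8, -12, 6, 6  ⇒  Σ = 8
Area = |Σ|/2 = 4.
Net area = 788 − 4 = 784.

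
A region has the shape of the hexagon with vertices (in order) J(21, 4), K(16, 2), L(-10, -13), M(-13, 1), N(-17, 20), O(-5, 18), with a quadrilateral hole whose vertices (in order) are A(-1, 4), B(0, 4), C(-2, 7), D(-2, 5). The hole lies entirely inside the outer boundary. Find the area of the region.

615.5

Outer boundary:
Σ = (-22) + (-188) + (-179) + (-243) + (-206) + (-398) = -1236
Area = |Σ|/2 = 618.
Hole:
Apply Gauss's area formula: 2A = Σ (x_i·y_{i+1} − x_{i+1}·y_i), indices taken mod 4.
Σ = (-4) + (8) + (4) + (-3) = 5
Area = |Σ|/2 = 2.5.
Net area = 618 − 2.5 = 615.5.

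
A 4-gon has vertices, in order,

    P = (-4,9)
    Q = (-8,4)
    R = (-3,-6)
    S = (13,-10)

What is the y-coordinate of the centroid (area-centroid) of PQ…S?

-57/43

Apply the surveyor's formula. First the cross-terms c_i = x_i·y_{i+1} − x_{i+1}·y_i:
  56, 60, 108, 77  ⇒  2A = 301, A = 150.5.
Then Σ (y_i + y_{i+1})·c_i = -1197, so ȳ = -1197 / (6·150.5) = -57/43.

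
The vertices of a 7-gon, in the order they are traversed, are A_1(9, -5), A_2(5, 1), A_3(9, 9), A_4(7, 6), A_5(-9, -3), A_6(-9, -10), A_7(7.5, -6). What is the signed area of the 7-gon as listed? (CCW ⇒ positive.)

151.25

Apply the shoelace (surveyor's) formula: 2A = Σ (x_i·y_{i+1} − x_{i+1}·y_i), indices taken mod 7.
A_1→A_2: (9)(1) − (5)(-5) = 34
A_2→A_3: (5)(9) − (9)(1) = 36
A_3→A_4: (9)(6) − (7)(9) = -9
A_4→A_5: (7)(-3) − (-9)(6) = 33
A_5→A_6: (-9)(-10) − (-9)(-3) = 63
A_6→A_7: (-9)(-6) − (7.5)(-10) = 129
A_7→A_1: (7.5)(-5) − (9)(-6) = 16.5
Σ = 302.5
Signed area = Σ/2 = 151.25 (positive ⇒ counter-clockwise traversal).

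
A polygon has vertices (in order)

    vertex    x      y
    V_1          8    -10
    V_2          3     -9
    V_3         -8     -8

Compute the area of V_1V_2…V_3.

3

Apply Gauss's area formula: 2A = Σ (x_i·y_{i+1} − x_{i+1}·y_i), indices taken mod 3.
V_1→V_2: (8)(-9) − (3)(-10) = -42
V_2→V_3: (3)(-8) − (-8)(-9) = -96
V_3→V_1: (-8)(-10) − (8)(-8) = 144
Σ = 6
Area = |Σ|/2 = 3.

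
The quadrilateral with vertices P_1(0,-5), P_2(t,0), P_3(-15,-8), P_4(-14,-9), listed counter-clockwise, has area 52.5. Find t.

The doubled signed area Σ (x_i y_{i+1} − x_{i+1} y_i) is linear in t.
With t=0 it equals 93; the coefficient of t is -3 (from the two edges through P_2).
So -3·t + 93 = 2·52.5 = 105 ⇒ t = -4.

-4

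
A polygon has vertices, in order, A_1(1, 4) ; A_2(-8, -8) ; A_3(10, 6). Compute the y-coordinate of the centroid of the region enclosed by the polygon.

2/3

Apply Gauss's area formula. First the cross-terms c_i = x_i·y_{i+1} − x_{i+1}·y_i:
  24, 32, 34  ⇒  2A = 90, A = 45.
Then Σ (y_i + y_{i+1})·c_i = 180, so ȳ = 180 / (6·45) = 2/3.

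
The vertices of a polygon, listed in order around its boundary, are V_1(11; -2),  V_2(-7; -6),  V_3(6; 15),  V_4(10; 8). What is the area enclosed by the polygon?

Apply the surveyor's formula: 2A = Σ (x_i·y_{i+1} − x_{i+1}·y_i), indices taken mod 4.
V_1→V_2: (11)(-6) − (-7)(-2) = -80
V_2→V_3: (-7)(15) − (6)(-6) = -69
V_3→V_4: (6)(8) − (10)(15) = -102
V_4→V_1: (10)(-2) − (11)(8) = -108
Σ = -359
Area = |Σ|/2 = 179.5.

179.5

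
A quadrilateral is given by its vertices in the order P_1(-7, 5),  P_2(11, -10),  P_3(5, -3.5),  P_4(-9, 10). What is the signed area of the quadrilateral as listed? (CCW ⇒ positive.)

Σ = (15) + (11.5) + (18.5) + (25) = 70
Signed area = Σ/2 = 35 (positive ⇒ counter-clockwise traversal).

35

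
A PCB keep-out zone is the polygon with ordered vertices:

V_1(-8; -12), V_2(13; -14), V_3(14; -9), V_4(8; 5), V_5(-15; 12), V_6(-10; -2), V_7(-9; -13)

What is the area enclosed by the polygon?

463

Cross-terms: 268, 79, 142, 171, 150, 112, 4  ⇒  Σ = 926
Area = |Σ|/2 = 463.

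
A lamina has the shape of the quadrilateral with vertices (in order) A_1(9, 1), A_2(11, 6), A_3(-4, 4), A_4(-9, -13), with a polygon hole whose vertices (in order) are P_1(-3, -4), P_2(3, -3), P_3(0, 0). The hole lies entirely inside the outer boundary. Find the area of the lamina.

Outer boundary:
Apply the surveyor's formula: 2A = Σ (x_i·y_{i+1} − x_{i+1}·y_i), indices taken mod 4.
Σ = (43) + (68) + (88) + (108) = 307
Area = |Σ|/2 = 153.5.
Hole:
Σ = (21) + (0) + (0) = 21
Area = |Σ|/2 = 10.5.
Net area = 153.5 − 10.5 = 143.

143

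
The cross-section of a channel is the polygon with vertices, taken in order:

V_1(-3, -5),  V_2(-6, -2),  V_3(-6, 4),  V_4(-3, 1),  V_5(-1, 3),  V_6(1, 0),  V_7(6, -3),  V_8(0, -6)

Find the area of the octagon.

61

Apply the shoelace formula: 2A = Σ (x_i·y_{i+1} − x_{i+1}·y_i), indices taken mod 8.
Cross-terms: -24, -36, 6, -8, -3, -3, -36, -18  ⇒  Σ = -122
Area = |Σ|/2 = 61.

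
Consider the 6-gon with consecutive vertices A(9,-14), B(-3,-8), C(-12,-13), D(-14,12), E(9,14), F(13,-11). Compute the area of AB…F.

582.5

Cross-terms: -114, -57, -326, -304, -281, -83  ⇒  Σ = -1165
Area = |Σ|/2 = 582.5.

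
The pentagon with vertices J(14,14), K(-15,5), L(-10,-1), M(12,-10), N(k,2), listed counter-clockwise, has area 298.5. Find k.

6

The doubled signed area Σ (x_i y_{i+1} − x_{i+1} y_i) is linear in k.
With k=0 it equals 453; the coefficient of k is 24 (from the two edges through N).
So 24·k + 453 = 2·298.5 = 597 ⇒ k = 6.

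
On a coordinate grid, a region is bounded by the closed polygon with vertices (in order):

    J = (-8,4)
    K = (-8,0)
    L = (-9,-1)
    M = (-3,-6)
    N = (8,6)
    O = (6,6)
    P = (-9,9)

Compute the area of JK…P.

138.5

J→K: (-8)(0) − (-8)(4) = 32
K→L: (-8)(-1) − (-9)(0) = 8
L→M: (-9)(-6) − (-3)(-1) = 51
M→N: (-3)(6) − (8)(-6) = 30
N→O: (8)(6) − (6)(6) = 12
O→P: (6)(9) − (-9)(6) = 108
P→J: (-9)(4) − (-8)(9) = 36
Σ = 277
Area = |Σ|/2 = 138.5.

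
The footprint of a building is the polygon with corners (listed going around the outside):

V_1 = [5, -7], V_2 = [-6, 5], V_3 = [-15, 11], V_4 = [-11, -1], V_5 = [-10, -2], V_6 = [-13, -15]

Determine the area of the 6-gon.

Apply the shoelace formula: 2A = Σ (x_i·y_{i+1} − x_{i+1}·y_i), indices taken mod 6.
V_1→V_2: (5)(5) − (-6)(-7) = -17
V_2→V_3: (-6)(11) − (-15)(5) = 9
V_3→V_4: (-15)(-1) − (-11)(11) = 136
V_4→V_5: (-11)(-2) − (-10)(-1) = 12
V_5→V_6: (-10)(-15) − (-13)(-2) = 124
V_6→V_1: (-13)(-7) − (5)(-15) = 166
Σ = 430
Area = |Σ|/2 = 215.

215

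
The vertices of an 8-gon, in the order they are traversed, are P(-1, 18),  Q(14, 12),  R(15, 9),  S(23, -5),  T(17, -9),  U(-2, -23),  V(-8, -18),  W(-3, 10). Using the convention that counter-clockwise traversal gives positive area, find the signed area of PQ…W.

Apply the surveyor's formula: 2A = Σ (x_i·y_{i+1} − x_{i+1}·y_i), indices taken mod 8.
Cross-terms: -264, -54, -282, -122, -409, -148, -134, -44  ⇒  Σ = -1457
Signed area = Σ/2 = -728.5 (negative ⇒ clockwise traversal).

-728.5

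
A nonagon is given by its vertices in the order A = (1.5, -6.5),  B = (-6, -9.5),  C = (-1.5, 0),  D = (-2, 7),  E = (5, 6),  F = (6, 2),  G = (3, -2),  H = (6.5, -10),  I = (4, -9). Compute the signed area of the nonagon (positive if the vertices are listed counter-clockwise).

-108.5

A→B: (1.5)(-9.5) − (-6)(-6.5) = -53.25
B→C: (-6)(0) − (-1.5)(-9.5) = -14.25
C→D: (-1.5)(7) − (-2)(0) = -10.5
D→E: (-2)(6) − (5)(7) = -47
E→F: (5)(2) − (6)(6) = -26
F→G: (6)(-2) − (3)(2) = -18
G→H: (3)(-10) − (6.5)(-2) = -17
H→I: (6.5)(-9) − (4)(-10) = -18.5
I→A: (4)(-6.5) − (1.5)(-9) = -12.5
Σ = -217
Signed area = Σ/2 = -108.5 (negative ⇒ clockwise traversal).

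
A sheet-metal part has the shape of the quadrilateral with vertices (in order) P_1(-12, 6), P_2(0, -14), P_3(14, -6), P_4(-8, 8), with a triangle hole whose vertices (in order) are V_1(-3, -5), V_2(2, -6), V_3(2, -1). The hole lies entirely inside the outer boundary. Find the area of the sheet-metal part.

225.5

Outer boundary:
Apply the shoelace formula: 2A = Σ (x_i·y_{i+1} − x_{i+1}·y_i), indices taken mod 4.
Σ = (168) + (196) + (64) + (48) = 476
Area = |Σ|/2 = 238.
Hole:
Apply Gauss's area formula: 2A = Σ (x_i·y_{i+1} − x_{i+1}·y_i), indices taken mod 3.
Σ = (28) + (10) + (-13) = 25
Area = |Σ|/2 = 12.5.
Net area = 238 − 12.5 = 225.5.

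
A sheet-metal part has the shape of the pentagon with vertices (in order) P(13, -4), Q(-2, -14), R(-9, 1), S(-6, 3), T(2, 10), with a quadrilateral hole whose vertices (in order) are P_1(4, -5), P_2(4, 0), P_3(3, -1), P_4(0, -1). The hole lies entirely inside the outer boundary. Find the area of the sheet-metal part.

Outer boundary:
Apply the surveyor's formula: 2A = Σ (x_i·y_{i+1} − x_{i+1}·y_i), indices taken mod 5.
Σ = (-190) + (-128) + (-21) + (-66) + (-138) = -543
Area = |Σ|/2 = 271.5.
Hole:
Σ = (20) + (-4) + (-3) + (4) = 17
Area = |Σ|/2 = 8.5.
Net area = 271.5 − 8.5 = 263.

263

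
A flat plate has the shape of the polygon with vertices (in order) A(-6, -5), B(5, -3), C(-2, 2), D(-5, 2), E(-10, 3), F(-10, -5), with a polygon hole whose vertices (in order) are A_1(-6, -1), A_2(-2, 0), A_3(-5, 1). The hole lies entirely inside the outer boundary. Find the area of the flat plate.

75.5

Outer boundary:
Apply the shoelace formula: 2A = Σ (x_i·y_{i+1} − x_{i+1}·y_i), indices taken mod 6.
Σ = (43) + (4) + (6) + (5) + (80) + (20) = 158
Area = |Σ|/2 = 79.
Hole:
Apply the surveyor's formula: 2A = Σ (x_i·y_{i+1} − x_{i+1}·y_i), indices taken mod 3.
Σ = (-2) + (-2) + (11) = 7
Area = |Σ|/2 = 3.5.
Net area = 79 − 3.5 = 75.5.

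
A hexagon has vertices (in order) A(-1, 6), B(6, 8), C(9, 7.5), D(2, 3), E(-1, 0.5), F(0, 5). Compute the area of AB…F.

27.5

Apply the shoelace formula: 2A = Σ (x_i·y_{i+1} − x_{i+1}·y_i), indices taken mod 6.
A→B: (-1)(8) − (6)(6) = -44
B→C: (6)(7.5) − (9)(8) = -27
C→D: (9)(3) − (2)(7.5) = 12
D→E: (2)(0.5) − (-1)(3) = 4
E→F: (-1)(5) − (0)(0.5) = -5
F→A: (0)(6) − (-1)(5) = 5
Σ = -55
Area = |Σ|/2 = 27.5.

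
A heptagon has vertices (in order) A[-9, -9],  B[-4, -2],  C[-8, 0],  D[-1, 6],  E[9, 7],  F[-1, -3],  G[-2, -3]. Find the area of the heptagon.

87.5

Apply Gauss's area formula: 2A = Σ (x_i·y_{i+1} − x_{i+1}·y_i), indices taken mod 7.
Σ = (-18) + (-16) + (-48) + (-61) + (-20) + (-3) + (-9) = -175
Area = |Σ|/2 = 87.5.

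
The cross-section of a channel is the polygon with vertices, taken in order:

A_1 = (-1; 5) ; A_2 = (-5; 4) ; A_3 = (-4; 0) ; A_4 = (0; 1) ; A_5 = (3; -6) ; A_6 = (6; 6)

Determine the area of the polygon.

Cross-terms: 21, 16, -4, -3, 54, 36  ⇒  Σ = 120
Area = |Σ|/2 = 60.

60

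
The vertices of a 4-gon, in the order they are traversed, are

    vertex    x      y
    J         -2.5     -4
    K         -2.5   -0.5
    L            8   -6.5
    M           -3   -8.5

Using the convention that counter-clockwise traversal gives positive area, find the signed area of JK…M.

Apply Gauss's area formula: 2A = Σ (x_i·y_{i+1} − x_{i+1}·y_i), indices taken mod 4.
J→K: (-2.5)(-0.5) − (-2.5)(-4) = -8.75
K→L: (-2.5)(-6.5) − (8)(-0.5) = 20.25
L→M: (8)(-8.5) − (-3)(-6.5) = -87.5
M→J: (-3)(-4) − (-2.5)(-8.5) = -9.25
Σ = -85.25
Signed area = Σ/2 = -42.625 (negative ⇒ clockwise traversal).

-42.625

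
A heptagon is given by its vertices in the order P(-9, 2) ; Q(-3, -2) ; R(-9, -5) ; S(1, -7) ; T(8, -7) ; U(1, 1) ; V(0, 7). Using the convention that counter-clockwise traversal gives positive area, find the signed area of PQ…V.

Σ = (24) + (-3) + (68) + (49) + (15) + (7) + (63) = 223
Signed area = Σ/2 = 111.5 (positive ⇒ counter-clockwise traversal).

111.5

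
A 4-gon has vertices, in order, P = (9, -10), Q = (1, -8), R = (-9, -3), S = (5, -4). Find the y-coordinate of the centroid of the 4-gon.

-89/15

Apply the surveyor's formula. First the cross-terms c_i = x_i·y_{i+1} − x_{i+1}·y_i:
  -62, -75, 51, -14  ⇒  2A = -100, A = -50.
Then Σ (y_i + y_{i+1})·c_i = 1780, so ȳ = 1780 / (6·(-50)) = -89/15.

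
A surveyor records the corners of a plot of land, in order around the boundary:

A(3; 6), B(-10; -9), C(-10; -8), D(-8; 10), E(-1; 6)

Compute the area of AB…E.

Apply Gauss's area formula: 2A = Σ (x_i·y_{i+1} − x_{i+1}·y_i), indices taken mod 5.
Σ = (33) + (-10) + (-164) + (-38) + (-24) = -203
Area = |Σ|/2 = 101.5.

101.5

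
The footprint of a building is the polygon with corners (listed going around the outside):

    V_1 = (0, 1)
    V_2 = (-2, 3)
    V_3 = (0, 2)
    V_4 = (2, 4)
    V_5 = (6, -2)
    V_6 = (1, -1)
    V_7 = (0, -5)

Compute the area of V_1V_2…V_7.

21.5

V_1→V_2: (0)(3) − (-2)(1) = 2
V_2→V_3: (-2)(2) − (0)(3) = -4
V_3→V_4: (0)(4) − (2)(2) = -4
V_4→V_5: (2)(-2) − (6)(4) = -28
V_5→V_6: (6)(-1) − (1)(-2) = -4
V_6→V_7: (1)(-5) − (0)(-1) = -5
V_7→V_1: (0)(1) − (0)(-5) = 0
Σ = -43
Area = |Σ|/2 = 21.5.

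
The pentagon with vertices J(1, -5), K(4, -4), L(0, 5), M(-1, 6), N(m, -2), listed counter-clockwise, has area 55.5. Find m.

-6

Write out the shoelace sum; only the two edges meeting at N involve m:
2·Area = [((-1)·(-2) − m·6) + (m·(-5) − 1·(-2))] + 41
       = -11·m + 45 = 111
⇒ m = -6.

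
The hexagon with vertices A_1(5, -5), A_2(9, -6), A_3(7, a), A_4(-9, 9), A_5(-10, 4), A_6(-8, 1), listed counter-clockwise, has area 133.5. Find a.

The doubled signed area Σ (x_i y_{i+1} − x_{i+1} y_i) is linear in a.
With a=0 it equals 231; the coefficient of a is 18 (from the two edges through A_3).
So 18·a + 231 = 2·133.5 = 267 ⇒ a = 2.

2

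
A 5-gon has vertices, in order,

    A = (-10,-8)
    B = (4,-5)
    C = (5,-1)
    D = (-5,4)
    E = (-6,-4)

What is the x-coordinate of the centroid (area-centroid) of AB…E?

Apply the shoelace formula. First the cross-terms c_i = x_i·y_{i+1} − x_{i+1}·y_i:
  82, 21, 15, 44, 8  ⇒  2A = 170, A = 85.
Then Σ (x_i + x_{i+1})·c_i = -915, so x̄ = -915 / (6·85) = -61/34.

-61/34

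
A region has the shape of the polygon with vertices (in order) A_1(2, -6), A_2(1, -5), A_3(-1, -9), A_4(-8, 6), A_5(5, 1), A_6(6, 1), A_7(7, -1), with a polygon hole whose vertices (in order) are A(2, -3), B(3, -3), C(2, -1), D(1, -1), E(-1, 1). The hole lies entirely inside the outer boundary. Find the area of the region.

Outer boundary:
Cross-terms: -4, -14, -78, -38, -1, -13, -40  ⇒  Σ = -188
Area = |Σ|/2 = 94.
Hole:
Apply the shoelace formula: 2A = Σ (x_i·y_{i+1} − x_{i+1}·y_i), indices taken mod 5.
Cross-terms: 3, 3, -1, 0, 1  ⇒  Σ = 6
Area = |Σ|/2 = 3.
Net area = 94 − 3 = 91.

91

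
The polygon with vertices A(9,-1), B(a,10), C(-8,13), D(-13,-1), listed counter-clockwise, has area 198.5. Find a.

Write out the shoelace sum; only the two edges meeting at B involve a:
2·Area = [(9·10 − a·(-1)) + (a·13 − (-8)·10)] + 199
       = 14·a + 369 = 397
⇒ a = 2.

2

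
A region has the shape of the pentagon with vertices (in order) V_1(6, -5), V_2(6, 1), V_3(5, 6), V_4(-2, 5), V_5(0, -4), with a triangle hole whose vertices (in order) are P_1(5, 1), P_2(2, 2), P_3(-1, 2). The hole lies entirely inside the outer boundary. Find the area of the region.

66.5

Outer boundary:
Apply the shoelace (surveyor's) formula: 2A = Σ (x_i·y_{i+1} − x_{i+1}·y_i), indices taken mod 5.
V_1→V_2: (6)(1) − (6)(-5) = 36
V_2→V_3: (6)(6) − (5)(1) = 31
V_3→V_4: (5)(5) − (-2)(6) = 37
V_4→V_5: (-2)(-4) − (0)(5) = 8
V_5→V_1: (0)(-5) − (6)(-4) = 24
Σ = 136
Area = |Σ|/2 = 68.
Hole:
Apply the shoelace formula: 2A = Σ (x_i·y_{i+1} − x_{i+1}·y_i), indices taken mod 3.
Σ = (8) + (6) + (-11) = 3
Area = |Σ|/2 = 1.5.
Net area = 68 − 1.5 = 66.5.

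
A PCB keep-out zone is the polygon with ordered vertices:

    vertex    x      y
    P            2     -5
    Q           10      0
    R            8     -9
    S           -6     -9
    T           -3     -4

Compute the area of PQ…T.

Apply the surveyor's formula: 2A = Σ (x_i·y_{i+1} − x_{i+1}·y_i), indices taken mod 5.
Σ = (50) + (-90) + (-126) + (-3) + (23) = -146
Area = |Σ|/2 = 73.

73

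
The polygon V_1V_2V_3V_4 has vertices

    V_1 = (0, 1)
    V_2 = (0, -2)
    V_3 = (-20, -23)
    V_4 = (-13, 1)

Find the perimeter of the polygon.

70

|V_1V_2| = √((0)² + (-3)²) = √9 = 3
|V_2V_3| = √((-20)² + (-21)²) = √841 = 29
|V_3V_4| = √((7)² + (24)²) = √625 = 25
|V_4V_1| = √((13)² + (0)²) = √169 = 13
Perimeter = 3 + 29 + 25 + 13 = 70.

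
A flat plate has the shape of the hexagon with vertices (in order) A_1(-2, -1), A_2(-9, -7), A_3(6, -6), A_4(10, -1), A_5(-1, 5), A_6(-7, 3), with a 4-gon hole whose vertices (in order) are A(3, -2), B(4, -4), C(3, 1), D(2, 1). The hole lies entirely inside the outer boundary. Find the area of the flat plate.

Outer boundary:
Apply Gauss's area formula: 2A = Σ (x_i·y_{i+1} − x_{i+1}·y_i), indices taken mod 6.
A_1→A_2: (-2)(-7) − (-9)(-1) = 5
A_2→A_3: (-9)(-6) − (6)(-7) = 96
A_3→A_4: (6)(-1) − (10)(-6) = 54
A_4→A_5: (10)(5) − (-1)(-1) = 49
A_5→A_6: (-1)(3) − (-7)(5) = 32
A_6→A_1: (-7)(-1) − (-2)(3) = 13
Σ = 249
Area = |Σ|/2 = 124.5.
Hole:
Cross-terms: -4, 16, 1, -7  ⇒  Σ = 6
Area = |Σ|/2 = 3.
Net area = 124.5 − 3 = 121.5.

121.5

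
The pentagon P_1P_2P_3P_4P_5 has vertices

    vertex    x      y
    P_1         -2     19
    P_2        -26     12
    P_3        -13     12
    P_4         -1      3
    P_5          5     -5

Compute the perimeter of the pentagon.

|P_1P_2| = √((-24)² + (-7)²) = √625 = 25
|P_2P_3| = √((13)² + (0)²) = √169 = 13
|P_3P_4| = √((12)² + (-9)²) = √225 = 15
|P_4P_5| = √((6)² + (-8)²) = √100 = 10
|P_5P_1| = √((-7)² + (24)²) = √625 = 25
Perimeter = 25 + 13 + 15 + 10 + 25 = 88.

88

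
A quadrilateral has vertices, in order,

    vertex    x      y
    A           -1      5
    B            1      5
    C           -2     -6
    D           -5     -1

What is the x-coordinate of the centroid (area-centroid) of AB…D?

Apply Gauss's area formula. First the cross-terms c_i = x_i·y_{i+1} − x_{i+1}·y_i:
  -10, 4, -28, -26  ⇒  2A = -60, A = -30.
Then Σ (x_i + x_{i+1})·c_i = 348, so x̄ = 348 / (6·(-30)) = -29/15.

-29/15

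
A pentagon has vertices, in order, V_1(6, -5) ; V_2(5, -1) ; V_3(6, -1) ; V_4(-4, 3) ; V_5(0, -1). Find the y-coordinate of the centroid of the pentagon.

Apply Gauss's area formula. First the cross-terms c_i = x_i·y_{i+1} − x_{i+1}·y_i:
  19, 1, 14, 4, 6  ⇒  2A = 44, A = 22.
Then Σ (y_i + y_{i+1})·c_i = -116, so ȳ = -116 / (6·22) = -29/33.

-29/33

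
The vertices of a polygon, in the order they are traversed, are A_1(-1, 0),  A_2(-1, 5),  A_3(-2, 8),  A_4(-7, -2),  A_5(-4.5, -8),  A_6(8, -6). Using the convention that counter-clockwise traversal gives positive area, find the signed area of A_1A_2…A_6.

Apply the shoelace formula: 2A = Σ (x_i·y_{i+1} − x_{i+1}·y_i), indices taken mod 6.
Σ = (-5) + (2) + (60) + (47) + (91) + (-6) = 189
Signed area = Σ/2 = 94.5 (positive ⇒ counter-clockwise traversal).

94.5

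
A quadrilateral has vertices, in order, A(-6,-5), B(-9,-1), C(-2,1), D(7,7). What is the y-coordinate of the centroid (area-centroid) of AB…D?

-5/12

Apply the surveyor's formula. First the cross-terms c_i = x_i·y_{i+1} − x_{i+1}·y_i:
  -39, -11, -21, 7  ⇒  2A = -64, A = -32.
Then Σ (y_i + y_{i+1})·c_i = 80, so ȳ = 80 / (6·(-32)) = -5/12.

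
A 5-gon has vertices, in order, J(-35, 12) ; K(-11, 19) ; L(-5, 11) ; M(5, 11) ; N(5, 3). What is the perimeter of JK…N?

94

|JK| = √((24)² + (7)²) = √625 = 25
|KL| = √((6)² + (-8)²) = √100 = 10
|LM| = √((10)² + (0)²) = √100 = 10
|MN| = √((0)² + (-8)²) = √64 = 8
|NJ| = √((-40)² + (9)²) = √1681 = 41
Perimeter = 25 + 10 + 10 + 8 + 41 = 94.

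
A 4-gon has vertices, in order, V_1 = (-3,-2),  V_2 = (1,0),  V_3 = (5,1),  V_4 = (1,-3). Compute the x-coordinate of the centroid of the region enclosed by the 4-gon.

Apply Gauss's area formula. First the cross-terms c_i = x_i·y_{i+1} − x_{i+1}·y_i:
  2, 1, -16, -11  ⇒  2A = -24, A = -12.
Then Σ (x_i + x_{i+1})·c_i = -72, so x̄ = -72 / (6·(-12)) = 1.

1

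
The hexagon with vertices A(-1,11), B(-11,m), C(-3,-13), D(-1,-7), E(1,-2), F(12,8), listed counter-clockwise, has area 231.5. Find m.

The doubled signed area Σ (x_i y_{i+1} − x_{i+1} y_i) is linear in m.
With m=0 it equals 453; the coefficient of m is 2 (from the two edges through B).
So 2·m + 453 = 2·231.5 = 463 ⇒ m = 5.

5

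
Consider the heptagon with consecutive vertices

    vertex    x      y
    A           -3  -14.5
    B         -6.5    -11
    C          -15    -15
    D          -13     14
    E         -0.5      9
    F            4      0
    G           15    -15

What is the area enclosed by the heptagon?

501.125

Σ = (-61.25) + (-67.5) + (-405) + (-110) + (-36) + (-60) + (-262.5) = -1002.25
Area = |Σ|/2 = 501.125.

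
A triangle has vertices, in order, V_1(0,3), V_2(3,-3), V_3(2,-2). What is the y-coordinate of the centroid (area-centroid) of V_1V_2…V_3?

Apply Gauss's area formula. First the cross-terms c_i = x_i·y_{i+1} − x_{i+1}·y_i:
  -9, 0, 6  ⇒  2A = -3, A = -1.5.
Then Σ (y_i + y_{i+1})·c_i = 6, so ȳ = 6 / (6·(-1.5)) = -2/3.

-2/3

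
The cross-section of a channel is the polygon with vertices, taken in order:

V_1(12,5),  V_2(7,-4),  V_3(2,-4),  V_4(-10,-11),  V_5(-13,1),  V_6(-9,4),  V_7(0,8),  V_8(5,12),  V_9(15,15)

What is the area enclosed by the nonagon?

Apply the shoelace (surveyor's) formula: 2A = Σ (x_i·y_{i+1} − x_{i+1}·y_i), indices taken mod 9.
Σ = (-83) + (-20) + (-62) + (-153) + (-43) + (-72) + (-40) + (-105) + (-105) = -683
Area = |Σ|/2 = 341.5.

341.5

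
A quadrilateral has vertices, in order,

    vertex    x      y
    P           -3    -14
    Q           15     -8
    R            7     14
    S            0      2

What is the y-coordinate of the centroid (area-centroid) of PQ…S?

-85/39

Apply the shoelace formula. First the cross-terms c_i = x_i·y_{i+1} − x_{i+1}·y_i:
  234, 266, 14, 6  ⇒  2A = 520, A = 260.
Then Σ (y_i + y_{i+1})·c_i = -3400, so ȳ = -3400 / (6·260) = -85/39.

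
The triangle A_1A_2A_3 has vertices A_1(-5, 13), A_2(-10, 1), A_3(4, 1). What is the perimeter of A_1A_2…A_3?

42

|A_1A_2| = √((-5)² + (-12)²) = √169 = 13
|A_2A_3| = √((14)² + (0)²) = √196 = 14
|A_3A_1| = √((-9)² + (12)²) = √225 = 15
Perimeter = 13 + 14 + 15 = 42.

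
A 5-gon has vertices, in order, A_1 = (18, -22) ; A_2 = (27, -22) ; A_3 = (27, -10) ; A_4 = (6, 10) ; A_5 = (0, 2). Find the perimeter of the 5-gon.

|A_1A_2| = √((9)² + (0)²) = √81 = 9
|A_2A_3| = √((0)² + (12)²) = √144 = 12
|A_3A_4| = √((-21)² + (20)²) = √841 = 29
|A_4A_5| = √((-6)² + (-8)²) = √100 = 10
|A_5A_1| = √((18)² + (-24)²) = √900 = 30
Perimeter = 9 + 12 + 29 + 10 + 30 = 90.

90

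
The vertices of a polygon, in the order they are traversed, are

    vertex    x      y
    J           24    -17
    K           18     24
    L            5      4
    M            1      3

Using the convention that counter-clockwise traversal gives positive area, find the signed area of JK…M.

Apply the shoelace formula: 2A = Σ (x_i·y_{i+1} − x_{i+1}·y_i), indices taken mod 4.
Cross-terms: 882, -48, 11, -89  ⇒  Σ = 756
Signed area = Σ/2 = 378 (positive ⇒ counter-clockwise traversal).

378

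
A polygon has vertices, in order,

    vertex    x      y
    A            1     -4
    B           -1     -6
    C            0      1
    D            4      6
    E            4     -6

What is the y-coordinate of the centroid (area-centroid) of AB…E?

-59/73

Apply the surveyor's formula. First the cross-terms c_i = x_i·y_{i+1} − x_{i+1}·y_i:
  -10, -1, -4, -48, -10  ⇒  2A = -73, A = -36.5.
Then Σ (y_i + y_{i+1})·c_i = 177, so ȳ = 177 / (6·(-36.5)) = -59/73.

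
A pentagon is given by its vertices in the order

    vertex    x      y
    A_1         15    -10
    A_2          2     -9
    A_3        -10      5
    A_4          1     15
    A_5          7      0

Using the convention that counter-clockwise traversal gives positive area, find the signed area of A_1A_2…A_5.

-262.5

Cross-terms: -115, -80, -155, -105, -70  ⇒  Σ = -525
Signed area = Σ/2 = -262.5 (negative ⇒ clockwise traversal).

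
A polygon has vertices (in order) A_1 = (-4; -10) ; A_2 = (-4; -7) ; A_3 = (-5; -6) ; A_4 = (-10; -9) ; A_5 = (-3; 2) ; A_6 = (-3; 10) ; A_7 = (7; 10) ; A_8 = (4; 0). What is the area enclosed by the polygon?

144.5

Cross-terms: -12, -11, -15, -47, -24, -100, -40, -40  ⇒  Σ = -289
Area = |Σ|/2 = 144.5.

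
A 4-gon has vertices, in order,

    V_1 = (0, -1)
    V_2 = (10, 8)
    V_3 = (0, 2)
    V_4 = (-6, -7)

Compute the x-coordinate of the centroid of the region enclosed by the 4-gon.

Apply the shoelace (surveyor's) formula. First the cross-terms c_i = x_i·y_{i+1} − x_{i+1}·y_i:
  10, 20, 12, 6  ⇒  2A = 48, A = 24.
Then Σ (x_i + x_{i+1})·c_i = 192, so x̄ = 192 / (6·24) = 4/3.

4/3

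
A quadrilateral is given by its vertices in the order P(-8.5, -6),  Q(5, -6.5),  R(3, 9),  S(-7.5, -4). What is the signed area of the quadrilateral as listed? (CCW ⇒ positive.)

Cross-terms: 85.25, 64.5, 55.5, 11  ⇒  Σ = 216.25
Signed area = Σ/2 = 108.125 (positive ⇒ counter-clockwise traversal).

108.125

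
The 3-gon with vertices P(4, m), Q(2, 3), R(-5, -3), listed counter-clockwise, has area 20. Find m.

-1

Write out the shoelace sum; only the two edges meeting at P involve m:
2·Area = [((-5)·m − 4·(-3)) + (4·3 − 2·m)] + 9
       = -7·m + 33 = 40
⇒ m = -1.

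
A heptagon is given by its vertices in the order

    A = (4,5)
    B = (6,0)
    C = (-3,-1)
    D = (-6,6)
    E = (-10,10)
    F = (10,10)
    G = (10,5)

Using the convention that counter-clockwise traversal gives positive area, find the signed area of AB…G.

-140

Σ = (-30) + (-6) + (-24) + (0) + (-200) + (-50) + (30) = -280
Signed area = Σ/2 = -140 (negative ⇒ clockwise traversal).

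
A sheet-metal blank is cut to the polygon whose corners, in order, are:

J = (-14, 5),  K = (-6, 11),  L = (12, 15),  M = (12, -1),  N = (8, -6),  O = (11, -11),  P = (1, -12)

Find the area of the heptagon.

Cross-terms: -124, -222, -192, -64, -22, -121, -163  ⇒  Σ = -908
Area = |Σ|/2 = 454.

454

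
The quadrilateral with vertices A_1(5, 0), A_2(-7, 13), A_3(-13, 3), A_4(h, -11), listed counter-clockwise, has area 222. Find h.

-11

The doubled signed area Σ (x_i y_{i+1} − x_{i+1} y_i) is linear in h.
With h=0 it equals 411; the coefficient of h is -3 (from the two edges through A_4).
So -3·h + 411 = 2·222 = 444 ⇒ h = -11.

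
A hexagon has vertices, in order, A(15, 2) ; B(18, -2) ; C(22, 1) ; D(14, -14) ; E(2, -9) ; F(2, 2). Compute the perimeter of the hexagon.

|AB| = √((3)² + (-4)²) = √25 = 5
|BC| = √((4)² + (3)²) = √25 = 5
|CD| = √((-8)² + (-15)²) = √289 = 17
|DE| = √((-12)² + (5)²) = √169 = 13
|EF| = √((0)² + (11)²) = √121 = 11
|FA| = √((13)² + (0)²) = √169 = 13
Perimeter = 5 + 5 + 17 + 13 + 11 + 13 = 64.

64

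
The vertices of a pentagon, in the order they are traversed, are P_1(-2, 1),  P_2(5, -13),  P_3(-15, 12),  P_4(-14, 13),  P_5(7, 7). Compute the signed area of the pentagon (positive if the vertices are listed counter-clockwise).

-154.5

Apply the shoelace formula: 2A = Σ (x_i·y_{i+1} − x_{i+1}·y_i), indices taken mod 5.
Cross-terms: 21, -135, -27, -189, 21  ⇒  Σ = -309
Signed area = Σ/2 = -154.5 (negative ⇒ clockwise traversal).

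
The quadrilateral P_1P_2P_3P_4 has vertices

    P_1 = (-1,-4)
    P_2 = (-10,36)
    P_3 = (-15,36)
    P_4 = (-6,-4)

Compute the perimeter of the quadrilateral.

92

|P_1P_2| = √((-9)² + (40)²) = √1681 = 41
|P_2P_3| = √((-5)² + (0)²) = √25 = 5
|P_3P_4| = √((9)² + (-40)²) = √1681 = 41
|P_4P_1| = √((5)² + (0)²) = √25 = 5
Perimeter = 41 + 5 + 41 + 5 = 92.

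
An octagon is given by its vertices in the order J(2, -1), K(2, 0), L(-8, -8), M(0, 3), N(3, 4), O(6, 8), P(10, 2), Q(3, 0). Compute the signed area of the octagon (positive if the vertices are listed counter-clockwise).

Apply the shoelace formula: 2A = Σ (x_i·y_{i+1} − x_{i+1}·y_i), indices taken mod 8.
Cross-terms: 2, -16, -24, -9, 0, -68, -6, -3  ⇒  Σ = -124
Signed area = Σ/2 = -62 (negative ⇒ clockwise traversal).

-62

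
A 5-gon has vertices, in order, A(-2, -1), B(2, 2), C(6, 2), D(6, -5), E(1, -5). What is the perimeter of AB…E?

|AB| = √((4)² + (3)²) = √25 = 5
|BC| = √((4)² + (0)²) = √16 = 4
|CD| = √((0)² + (-7)²) = √49 = 7
|DE| = √((-5)² + (0)²) = √25 = 5
|EA| = √((-3)² + (4)²) = √25 = 5
Perimeter = 5 + 4 + 7 + 5 + 5 = 26.

26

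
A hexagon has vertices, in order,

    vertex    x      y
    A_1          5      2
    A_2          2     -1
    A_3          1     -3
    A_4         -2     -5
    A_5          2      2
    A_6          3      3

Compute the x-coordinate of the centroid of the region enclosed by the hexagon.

139/84

Apply the shoelace formula. First the cross-terms c_i = x_i·y_{i+1} − x_{i+1}·y_i:
  -9, -5, -11, 6, 0, -9  ⇒  2A = -28, A = -14.
Then Σ (x_i + x_{i+1})·c_i = -139, so x̄ = -139 / (6·(-14)) = 139/84.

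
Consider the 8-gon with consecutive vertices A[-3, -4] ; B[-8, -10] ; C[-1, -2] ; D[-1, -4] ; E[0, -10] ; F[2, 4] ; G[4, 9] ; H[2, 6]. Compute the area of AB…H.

27

Apply the shoelace formula: 2A = Σ (x_i·y_{i+1} − x_{i+1}·y_i), indices taken mod 8.
Σ = (-2) + (6) + (2) + (10) + (20) + (2) + (6) + (10) = 54
Area = |Σ|/2 = 27.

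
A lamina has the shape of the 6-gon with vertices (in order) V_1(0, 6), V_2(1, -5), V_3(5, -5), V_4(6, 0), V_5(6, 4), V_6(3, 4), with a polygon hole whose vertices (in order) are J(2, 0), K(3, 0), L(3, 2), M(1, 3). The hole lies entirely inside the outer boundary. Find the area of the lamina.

45.5

Outer boundary:
Σ = (-6) + (20) + (30) + (24) + (12) + (18) = 98
Area = |Σ|/2 = 49.
Hole:
Apply the surveyor's formula: 2A = Σ (x_i·y_{i+1} − x_{i+1}·y_i), indices taken mod 4.
Cross-terms: 0, 6, 7, -6  ⇒  Σ = 7
Area = |Σ|/2 = 3.5.
Net area = 49 − 3.5 = 45.5.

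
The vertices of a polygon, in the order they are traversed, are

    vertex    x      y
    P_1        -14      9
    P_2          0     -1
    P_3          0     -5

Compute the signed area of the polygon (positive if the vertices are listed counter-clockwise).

-28

Σ = (14) + (0) + (-70) = -56
Signed area = Σ/2 = -28 (negative ⇒ clockwise traversal).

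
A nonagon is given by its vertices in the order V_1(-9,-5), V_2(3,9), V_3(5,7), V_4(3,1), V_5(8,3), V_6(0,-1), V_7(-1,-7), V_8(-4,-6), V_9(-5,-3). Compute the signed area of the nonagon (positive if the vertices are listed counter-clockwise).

Apply the shoelace formula: 2A = Σ (x_i·y_{i+1} − x_{i+1}·y_i), indices taken mod 9.
V_1→V_2: (-9)(9) − (3)(-5) = -66
V_2→V_3: (3)(7) − (5)(9) = -24
V_3→V_4: (5)(1) − (3)(7) = -16
V_4→V_5: (3)(3) − (8)(1) = 1
V_5→V_6: (8)(-1) − (0)(3) = -8
V_6→V_7: (0)(-7) − (-1)(-1) = -1
V_7→V_8: (-1)(-6) − (-4)(-7) = -22
V_8→V_9: (-4)(-3) − (-5)(-6) = -18
V_9→V_1: (-5)(-5) − (-9)(-3) = -2
Σ = -156
Signed area = Σ/2 = -78 (negative ⇒ clockwise traversal).

-78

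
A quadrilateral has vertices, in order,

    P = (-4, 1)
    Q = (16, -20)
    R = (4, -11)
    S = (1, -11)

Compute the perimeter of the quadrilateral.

|PQ| = √((20)² + (-21)²) = √841 = 29
|QR| = √((-12)² + (9)²) = √225 = 15
|RS| = √((-3)² + (0)²) = √9 = 3
|SP| = √((-5)² + (12)²) = √169 = 13
Perimeter = 29 + 15 + 3 + 13 = 60.

60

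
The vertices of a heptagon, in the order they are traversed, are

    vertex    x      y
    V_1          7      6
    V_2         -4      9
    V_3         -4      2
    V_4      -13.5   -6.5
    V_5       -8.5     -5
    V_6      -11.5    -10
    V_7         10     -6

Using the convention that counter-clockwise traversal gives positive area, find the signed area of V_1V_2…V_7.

239.375

V_1→V_2: (7)(9) − (-4)(6) = 87
V_2→V_3: (-4)(2) − (-4)(9) = 28
V_3→V_4: (-4)(-6.5) − (-13.5)(2) = 53
V_4→V_5: (-13.5)(-5) − (-8.5)(-6.5) = 12.25
V_5→V_6: (-8.5)(-10) − (-11.5)(-5) = 27.5
V_6→V_7: (-11.5)(-6) − (10)(-10) = 169
V_7→V_1: (10)(6) − (7)(-6) = 102
Σ = 478.75
Signed area = Σ/2 = 239.375 (positive ⇒ counter-clockwise traversal).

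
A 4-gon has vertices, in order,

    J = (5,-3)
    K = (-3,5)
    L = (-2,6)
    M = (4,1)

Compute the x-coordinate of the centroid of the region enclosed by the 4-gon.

19/15

Apply the shoelace (surveyor's) formula. First the cross-terms c_i = x_i·y_{i+1} − x_{i+1}·y_i:
  16, -8, -26, -17  ⇒  2A = -35, A = -17.5.
Then Σ (x_i + x_{i+1})·c_i = -133, so x̄ = -133 / (6·(-17.5)) = 19/15.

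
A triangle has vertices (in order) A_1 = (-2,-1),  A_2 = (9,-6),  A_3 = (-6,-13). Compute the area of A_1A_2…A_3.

Σ = (21) + (-153) + (-20) = -152
Area = |Σ|/2 = 76.

76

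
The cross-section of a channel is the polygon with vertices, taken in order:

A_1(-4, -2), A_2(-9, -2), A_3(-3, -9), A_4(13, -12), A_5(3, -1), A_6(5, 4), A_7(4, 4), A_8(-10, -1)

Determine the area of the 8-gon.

Cross-terms: -10, 75, 153, 23, 17, 4, 36, 16  ⇒  Σ = 314
Area = |Σ|/2 = 157.

157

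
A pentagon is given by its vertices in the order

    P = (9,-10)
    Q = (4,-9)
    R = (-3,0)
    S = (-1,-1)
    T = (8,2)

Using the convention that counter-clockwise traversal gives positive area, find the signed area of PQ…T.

-78.5

Σ = (-41) + (-27) + (3) + (6) + (-98) = -157
Signed area = Σ/2 = -78.5 (negative ⇒ clockwise traversal).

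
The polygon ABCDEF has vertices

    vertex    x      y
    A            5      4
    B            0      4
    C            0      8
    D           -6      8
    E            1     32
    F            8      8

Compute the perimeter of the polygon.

|AB| = √((-5)² + (0)²) = √25 = 5
|BC| = √((0)² + (4)²) = √16 = 4
|CD| = √((-6)² + (0)²) = √36 = 6
|DE| = √((7)² + (24)²) = √625 = 25
|EF| = √((7)² + (-24)²) = √625 = 25
|FA| = √((-3)² + (-4)²) = √25 = 5
Perimeter = 5 + 4 + 6 + 25 + 25 + 5 = 70.

70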